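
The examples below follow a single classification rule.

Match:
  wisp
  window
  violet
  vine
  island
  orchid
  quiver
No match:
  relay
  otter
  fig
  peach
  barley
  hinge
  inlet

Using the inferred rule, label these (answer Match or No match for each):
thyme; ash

The common property of the 'Match' items is: even length AND contains 'i'. No 'No match' item has it.
thyme: No match (length 5, no 'i').
ash: No match (length 3, no 'i').

No match, No match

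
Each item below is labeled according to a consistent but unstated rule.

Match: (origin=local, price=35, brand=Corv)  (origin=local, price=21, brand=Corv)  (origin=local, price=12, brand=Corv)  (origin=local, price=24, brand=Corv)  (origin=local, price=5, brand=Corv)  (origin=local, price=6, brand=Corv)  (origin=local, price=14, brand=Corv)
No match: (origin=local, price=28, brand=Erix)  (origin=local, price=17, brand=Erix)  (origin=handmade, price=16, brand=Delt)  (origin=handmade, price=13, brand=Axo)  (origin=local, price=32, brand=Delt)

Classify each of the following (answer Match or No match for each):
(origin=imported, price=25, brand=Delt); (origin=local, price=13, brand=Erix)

One predicate separates the groups cleanly: brand is Corv.
(origin=imported, price=25, brand=Delt): brand is Delt, doesn't match → No match.
(origin=local, price=13, brand=Erix): brand is Erix, doesn't match → No match.

No match, No match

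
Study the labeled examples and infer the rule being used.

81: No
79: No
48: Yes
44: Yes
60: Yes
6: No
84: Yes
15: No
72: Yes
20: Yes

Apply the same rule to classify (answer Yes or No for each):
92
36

Yes, Yes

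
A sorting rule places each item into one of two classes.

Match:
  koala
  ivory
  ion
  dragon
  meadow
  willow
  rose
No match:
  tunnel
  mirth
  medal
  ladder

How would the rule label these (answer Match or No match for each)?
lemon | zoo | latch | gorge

Match, Match, No match, Match

All 'Match' examples share one property — contains 'o' — and every 'No match' example lacks it.
Match: lemon, since has 'o'. Match: zoo, since has 'o'. No match: latch, since no 'o'. Match: gorge, since has 'o'.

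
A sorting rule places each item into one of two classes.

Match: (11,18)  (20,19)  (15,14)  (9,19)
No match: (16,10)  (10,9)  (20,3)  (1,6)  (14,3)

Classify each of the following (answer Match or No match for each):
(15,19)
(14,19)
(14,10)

The simplest hypothesis consistent with all the labels is: sum ≥ 28.
(15,19): Match (15+19 = 34). (14,19): Match (14+19 = 33). (14,10): No match (14+10 = 24).

Match, Match, No match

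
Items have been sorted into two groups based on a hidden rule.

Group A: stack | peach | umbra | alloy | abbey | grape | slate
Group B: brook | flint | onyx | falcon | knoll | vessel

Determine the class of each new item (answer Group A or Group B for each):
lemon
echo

Group B, Group B

The classifier is using: odd length AND contains 'a'.
lemon: Group B (length 5, no 'a'). echo: Group B (length 4, no 'a').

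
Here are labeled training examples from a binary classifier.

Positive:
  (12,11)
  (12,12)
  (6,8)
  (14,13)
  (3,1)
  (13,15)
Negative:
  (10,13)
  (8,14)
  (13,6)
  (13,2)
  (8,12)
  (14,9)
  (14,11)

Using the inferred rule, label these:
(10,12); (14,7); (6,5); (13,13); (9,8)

The classifier is using: |first − second| ≤ 2.

Positive, Negative, Positive, Positive, Positive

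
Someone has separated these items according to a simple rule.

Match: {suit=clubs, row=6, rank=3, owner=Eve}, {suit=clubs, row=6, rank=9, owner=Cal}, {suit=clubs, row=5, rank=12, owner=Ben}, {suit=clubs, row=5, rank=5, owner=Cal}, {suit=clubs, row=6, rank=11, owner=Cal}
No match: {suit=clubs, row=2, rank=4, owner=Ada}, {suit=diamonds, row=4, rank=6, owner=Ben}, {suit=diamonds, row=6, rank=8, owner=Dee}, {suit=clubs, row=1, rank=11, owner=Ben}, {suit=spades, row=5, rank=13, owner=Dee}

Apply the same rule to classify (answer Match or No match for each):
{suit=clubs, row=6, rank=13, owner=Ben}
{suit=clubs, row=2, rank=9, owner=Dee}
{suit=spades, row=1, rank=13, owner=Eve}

All 'Match' examples share one property — suit is clubs AND row ≥ 4 — and every 'No match' example lacks it.

Match, No match, No match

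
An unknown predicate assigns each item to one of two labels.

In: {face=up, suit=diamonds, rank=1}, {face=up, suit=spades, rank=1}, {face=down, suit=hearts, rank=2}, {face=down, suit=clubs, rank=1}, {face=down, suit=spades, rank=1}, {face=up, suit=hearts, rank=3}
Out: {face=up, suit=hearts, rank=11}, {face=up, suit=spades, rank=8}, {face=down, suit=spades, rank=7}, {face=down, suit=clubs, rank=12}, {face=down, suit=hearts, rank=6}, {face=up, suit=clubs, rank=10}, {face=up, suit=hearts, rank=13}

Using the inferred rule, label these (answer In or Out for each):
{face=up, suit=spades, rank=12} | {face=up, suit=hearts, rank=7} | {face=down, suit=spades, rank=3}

The common property of the 'In' items is: rank ≤ 3. No 'Out' item has it.

Out, Out, In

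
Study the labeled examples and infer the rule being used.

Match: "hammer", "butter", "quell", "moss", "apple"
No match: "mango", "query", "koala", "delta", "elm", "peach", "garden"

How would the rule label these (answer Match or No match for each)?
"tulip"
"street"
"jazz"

The pattern is that an item is 'Match' exactly when: has a double letter.
"tulip" — no doubled letter, hence No match. "street" — 'ee' doubled, hence Match. "jazz" — 'zz' doubled, hence Match.

No match, Match, Match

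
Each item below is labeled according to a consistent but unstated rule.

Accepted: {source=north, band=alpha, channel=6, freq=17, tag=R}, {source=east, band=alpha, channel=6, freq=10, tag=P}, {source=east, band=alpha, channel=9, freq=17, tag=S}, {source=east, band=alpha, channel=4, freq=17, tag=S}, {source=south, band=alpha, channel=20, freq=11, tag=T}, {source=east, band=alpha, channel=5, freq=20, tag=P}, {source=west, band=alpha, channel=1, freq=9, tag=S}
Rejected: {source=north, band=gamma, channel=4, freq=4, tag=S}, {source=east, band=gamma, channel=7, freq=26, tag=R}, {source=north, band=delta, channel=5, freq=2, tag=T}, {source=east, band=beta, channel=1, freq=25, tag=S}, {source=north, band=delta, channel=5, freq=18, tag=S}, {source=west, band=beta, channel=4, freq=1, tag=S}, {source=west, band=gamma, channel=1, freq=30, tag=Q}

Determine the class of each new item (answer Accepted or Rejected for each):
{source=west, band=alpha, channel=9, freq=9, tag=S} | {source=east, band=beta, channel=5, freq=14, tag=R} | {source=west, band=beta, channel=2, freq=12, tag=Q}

Every 'Accepted' example satisfies: band is alpha. None of the 'Rejected' examples do.
{source=west, band=alpha, channel=9, freq=9, tag=S} — band is alpha, hence Accepted. {source=east, band=beta, channel=5, freq=14, tag=R} — band is beta, hence Rejected. {source=west, band=beta, channel=2, freq=12, tag=Q} — band is beta, hence Rejected.

Accepted, Rejected, Rejected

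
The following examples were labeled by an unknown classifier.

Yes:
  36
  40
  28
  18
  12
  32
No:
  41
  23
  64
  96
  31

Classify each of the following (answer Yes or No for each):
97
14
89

No, Yes, No

The pattern is that an item is 'Yes' exactly when: even AND at most 40.
97 — 97 is odd, 97 > 40, hence No. 14 — 14 is even, 14 ≤ 40, hence Yes. 89 — 89 is odd, 89 > 40, hence No.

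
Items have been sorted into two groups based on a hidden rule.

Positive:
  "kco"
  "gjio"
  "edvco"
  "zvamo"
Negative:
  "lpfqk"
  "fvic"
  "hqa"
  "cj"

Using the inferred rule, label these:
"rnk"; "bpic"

Negative, Negative

The pattern is that an item is 'Positive' exactly when: contains 'o'.
"rnk": Negative (no 'o'). "bpic": Negative (no 'o').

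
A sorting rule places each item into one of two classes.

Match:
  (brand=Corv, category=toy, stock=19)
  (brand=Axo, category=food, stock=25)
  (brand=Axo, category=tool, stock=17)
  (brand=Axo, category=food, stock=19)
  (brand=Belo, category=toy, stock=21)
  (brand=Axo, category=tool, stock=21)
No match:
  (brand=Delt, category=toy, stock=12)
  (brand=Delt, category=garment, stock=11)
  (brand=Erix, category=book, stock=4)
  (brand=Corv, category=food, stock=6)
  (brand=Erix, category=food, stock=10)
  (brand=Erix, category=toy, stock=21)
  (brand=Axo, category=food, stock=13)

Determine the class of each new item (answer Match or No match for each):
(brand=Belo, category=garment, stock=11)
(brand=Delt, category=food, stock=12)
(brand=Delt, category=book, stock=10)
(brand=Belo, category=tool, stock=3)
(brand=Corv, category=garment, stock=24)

The pattern is that an item is 'Match' exactly when: brand is not Erix AND stock ≥ 17.
(brand=Belo, category=garment, stock=11): brand is Belo, stock = 11, fails this test → No match.
(brand=Delt, category=food, stock=12): brand is Delt, stock = 12, fails this test → No match.
(brand=Delt, category=book, stock=10): brand is Delt, stock = 10, fails this test → No match.
(brand=Belo, category=tool, stock=3): brand is Belo, stock = 3, fails this test → No match.
(brand=Corv, category=garment, stock=24): brand is Corv, stock = 24, matches → Match.

No match, No match, No match, No match, Match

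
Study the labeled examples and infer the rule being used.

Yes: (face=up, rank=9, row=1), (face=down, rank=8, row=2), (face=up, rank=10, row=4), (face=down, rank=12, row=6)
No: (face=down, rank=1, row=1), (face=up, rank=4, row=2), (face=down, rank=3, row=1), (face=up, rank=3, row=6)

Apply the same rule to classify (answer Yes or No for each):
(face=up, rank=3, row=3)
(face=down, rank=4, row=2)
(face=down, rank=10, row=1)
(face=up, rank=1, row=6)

The rule appears to be: rank ≥ 8.
(face=up, rank=3, row=3) → rank = 3 → No. (face=down, rank=4, row=2) → rank = 4 → No. (face=down, rank=10, row=1) → rank = 10 → Yes. (face=up, rank=1, row=6) → rank = 1 → No.

No, No, Yes, No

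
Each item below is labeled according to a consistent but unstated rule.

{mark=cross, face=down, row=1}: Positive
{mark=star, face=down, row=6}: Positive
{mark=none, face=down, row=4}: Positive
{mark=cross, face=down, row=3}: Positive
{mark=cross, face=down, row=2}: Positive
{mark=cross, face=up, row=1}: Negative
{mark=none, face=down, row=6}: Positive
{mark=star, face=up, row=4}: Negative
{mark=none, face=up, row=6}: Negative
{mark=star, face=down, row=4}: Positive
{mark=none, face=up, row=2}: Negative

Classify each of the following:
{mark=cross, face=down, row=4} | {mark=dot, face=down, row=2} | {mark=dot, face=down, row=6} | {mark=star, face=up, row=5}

The pattern is that an item is 'Positive' exactly when: face is down.
Positive: {mark=cross, face=down, row=4}, since face is down. Positive: {mark=dot, face=down, row=2}, since face is down. Positive: {mark=dot, face=down, row=6}, since face is down. Negative: {mark=star, face=up, row=5}, since face is up.

Positive, Positive, Positive, Negative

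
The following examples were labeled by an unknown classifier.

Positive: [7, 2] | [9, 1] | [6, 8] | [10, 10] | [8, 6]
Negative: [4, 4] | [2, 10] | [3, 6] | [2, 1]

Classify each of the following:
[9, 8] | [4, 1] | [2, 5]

Positive, Negative, Negative

Rule: first ≥ 6. This holds for each 'Positive' example and fails for each 'Negative' one.
[9, 8] — first 9, hence Positive. [4, 1] — first 4, hence Negative. [2, 5] — first 2, hence Negative.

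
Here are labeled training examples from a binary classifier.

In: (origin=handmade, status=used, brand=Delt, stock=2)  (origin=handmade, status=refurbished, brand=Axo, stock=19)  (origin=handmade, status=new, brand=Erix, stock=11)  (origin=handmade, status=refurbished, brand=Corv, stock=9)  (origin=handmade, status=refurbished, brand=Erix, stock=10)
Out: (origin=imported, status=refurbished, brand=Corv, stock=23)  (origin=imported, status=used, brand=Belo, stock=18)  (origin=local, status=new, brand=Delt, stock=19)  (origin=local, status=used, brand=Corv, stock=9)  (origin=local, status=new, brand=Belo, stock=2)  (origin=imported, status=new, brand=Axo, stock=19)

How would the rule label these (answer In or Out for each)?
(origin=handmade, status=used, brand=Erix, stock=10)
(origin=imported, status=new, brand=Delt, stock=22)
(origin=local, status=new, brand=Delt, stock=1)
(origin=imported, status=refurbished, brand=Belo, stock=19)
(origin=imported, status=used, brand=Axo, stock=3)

In, Out, Out, Out, Out

Every 'In' example satisfies: origin is handmade. None of the 'Out' examples do.
(origin=handmade, status=used, brand=Erix, stock=10) — origin is handmade, hence In. (origin=imported, status=new, brand=Delt, stock=22) — origin is imported, hence Out. (origin=local, status=new, brand=Delt, stock=1) — origin is local, hence Out. (origin=imported, status=refurbished, brand=Belo, stock=19) — origin is imported, hence Out. (origin=imported, status=used, brand=Axo, stock=3) — origin is imported, hence Out.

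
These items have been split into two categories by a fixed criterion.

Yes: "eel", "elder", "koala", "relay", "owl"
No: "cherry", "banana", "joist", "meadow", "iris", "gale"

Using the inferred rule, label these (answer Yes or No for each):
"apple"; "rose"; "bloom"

The common property of the 'Yes' items is: odd length AND contains 'l'. No 'No' item has it.

Yes, No, Yes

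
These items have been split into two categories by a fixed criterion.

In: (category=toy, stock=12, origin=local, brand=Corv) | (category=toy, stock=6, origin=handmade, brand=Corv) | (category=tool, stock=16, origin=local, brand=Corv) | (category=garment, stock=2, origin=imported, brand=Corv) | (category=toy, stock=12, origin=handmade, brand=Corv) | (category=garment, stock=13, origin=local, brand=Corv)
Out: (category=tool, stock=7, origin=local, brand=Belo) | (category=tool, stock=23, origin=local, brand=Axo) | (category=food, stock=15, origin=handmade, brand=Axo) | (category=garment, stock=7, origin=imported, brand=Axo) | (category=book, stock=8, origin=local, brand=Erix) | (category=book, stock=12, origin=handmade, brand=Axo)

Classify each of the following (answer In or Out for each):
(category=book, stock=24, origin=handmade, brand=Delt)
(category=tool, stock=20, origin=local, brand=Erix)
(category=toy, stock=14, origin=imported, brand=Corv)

Looking at the examples, the only property every 'In' case has and every 'Out' case lacks is: brand is Corv.

Out, Out, In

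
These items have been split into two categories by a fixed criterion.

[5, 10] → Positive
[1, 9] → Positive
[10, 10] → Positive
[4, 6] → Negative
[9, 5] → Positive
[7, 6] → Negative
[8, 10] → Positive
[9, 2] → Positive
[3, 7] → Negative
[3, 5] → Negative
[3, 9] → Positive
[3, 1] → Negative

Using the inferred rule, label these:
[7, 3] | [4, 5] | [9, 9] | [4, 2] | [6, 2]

Negative, Negative, Positive, Negative, Negative

The classifier is using: max ≥ 8.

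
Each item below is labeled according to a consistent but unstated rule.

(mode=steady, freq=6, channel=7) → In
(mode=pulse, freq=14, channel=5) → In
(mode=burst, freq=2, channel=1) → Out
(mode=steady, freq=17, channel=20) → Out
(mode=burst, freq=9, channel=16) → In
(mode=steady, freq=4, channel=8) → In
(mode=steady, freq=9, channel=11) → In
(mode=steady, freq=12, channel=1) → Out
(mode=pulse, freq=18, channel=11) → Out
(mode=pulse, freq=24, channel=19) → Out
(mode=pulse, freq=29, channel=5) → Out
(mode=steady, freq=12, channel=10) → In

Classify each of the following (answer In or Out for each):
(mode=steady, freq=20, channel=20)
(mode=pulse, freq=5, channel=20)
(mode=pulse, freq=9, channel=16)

Out, In, In

A rule that fits every label: channel ≥ 5 AND freq ≤ 14 — true of each 'In' example, false of each 'Out' one.
(mode=steady, freq=20, channel=20): channel = 20, freq = 20, doesn't qualify → Out.
(mode=pulse, freq=5, channel=20): channel = 20, freq = 5, fits → In.
(mode=pulse, freq=9, channel=16): channel = 16, freq = 9, fits → In.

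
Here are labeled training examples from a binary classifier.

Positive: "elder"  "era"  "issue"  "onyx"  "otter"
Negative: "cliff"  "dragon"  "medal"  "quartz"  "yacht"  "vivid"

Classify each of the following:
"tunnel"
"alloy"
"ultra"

Negative, Positive, Positive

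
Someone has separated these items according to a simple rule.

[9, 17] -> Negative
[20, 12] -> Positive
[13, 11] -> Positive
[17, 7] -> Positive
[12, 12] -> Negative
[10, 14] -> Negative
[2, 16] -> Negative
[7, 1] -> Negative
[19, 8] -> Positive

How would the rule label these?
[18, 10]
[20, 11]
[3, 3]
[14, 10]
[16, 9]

Positive, Positive, Negative, Positive, Positive

Every 'Positive' example satisfies: first ≥ 13. None of the 'Negative' examples do.
[18, 10]: first 18, qualifies → Positive.
[20, 11]: first 20, qualifies → Positive.
[3, 3]: first 3, fails this test → Negative.
[14, 10]: first 14, qualifies → Positive.
[16, 9]: first 16, qualifies → Positive.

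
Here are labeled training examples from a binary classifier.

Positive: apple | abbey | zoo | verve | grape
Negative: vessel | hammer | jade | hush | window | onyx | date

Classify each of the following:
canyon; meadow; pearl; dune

Negative, Negative, Positive, Negative

One predicate separates the groups cleanly: odd length.
canyon: length 6, fails the rule → Negative.
meadow: length 6, fails the rule → Negative.
pearl: length 5, passes → Positive.
dune: length 4, fails the rule → Negative.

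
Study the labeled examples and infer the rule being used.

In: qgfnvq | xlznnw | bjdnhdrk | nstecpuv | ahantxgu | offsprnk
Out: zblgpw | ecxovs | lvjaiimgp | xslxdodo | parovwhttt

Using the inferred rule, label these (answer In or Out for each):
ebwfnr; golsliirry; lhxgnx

In, Out, In

Comparing the two groups points to one rule — contains 'n'.
ebwfnr → has 'n' → In.
golsliirry → no 'n' → Out.
lhxgnx → has 'n' → In.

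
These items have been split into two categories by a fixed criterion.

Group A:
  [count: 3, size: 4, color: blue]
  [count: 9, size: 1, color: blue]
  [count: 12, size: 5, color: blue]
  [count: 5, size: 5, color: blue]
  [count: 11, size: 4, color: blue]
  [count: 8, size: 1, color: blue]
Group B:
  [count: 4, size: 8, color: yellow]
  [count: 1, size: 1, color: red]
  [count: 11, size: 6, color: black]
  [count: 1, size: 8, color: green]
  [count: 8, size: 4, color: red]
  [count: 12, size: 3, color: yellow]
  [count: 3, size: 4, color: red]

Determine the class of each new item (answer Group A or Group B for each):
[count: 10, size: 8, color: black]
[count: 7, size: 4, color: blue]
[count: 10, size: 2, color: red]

Group B, Group A, Group B

One predicate separates the groups cleanly: color is blue.
[count: 10, size: 8, color: black]: color is black, lacks this property → Group B.
[count: 7, size: 4, color: blue]: color is blue, fits → Group A.
[count: 10, size: 2, color: red]: color is red, lacks this property → Group B.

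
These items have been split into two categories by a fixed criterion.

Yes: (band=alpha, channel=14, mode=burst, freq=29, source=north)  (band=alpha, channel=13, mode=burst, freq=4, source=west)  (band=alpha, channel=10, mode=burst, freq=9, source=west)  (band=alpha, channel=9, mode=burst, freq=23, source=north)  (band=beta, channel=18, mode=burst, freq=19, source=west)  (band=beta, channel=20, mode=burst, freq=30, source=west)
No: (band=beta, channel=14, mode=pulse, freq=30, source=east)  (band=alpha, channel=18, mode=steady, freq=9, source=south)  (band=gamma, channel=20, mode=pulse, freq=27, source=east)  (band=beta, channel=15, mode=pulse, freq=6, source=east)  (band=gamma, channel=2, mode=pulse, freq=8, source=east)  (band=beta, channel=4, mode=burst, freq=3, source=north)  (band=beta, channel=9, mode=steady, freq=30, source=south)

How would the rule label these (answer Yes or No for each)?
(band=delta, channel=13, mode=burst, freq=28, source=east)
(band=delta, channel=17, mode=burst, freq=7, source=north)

The distinguishing property — mode is burst AND freq ≥ 4 — holds for all the 'Yes' cases and none of the 'No' cases.
(band=delta, channel=13, mode=burst, freq=28, source=east): Yes (mode is burst, freq = 28). (band=delta, channel=17, mode=burst, freq=7, source=north): Yes (mode is burst, freq = 7).

Yes, Yes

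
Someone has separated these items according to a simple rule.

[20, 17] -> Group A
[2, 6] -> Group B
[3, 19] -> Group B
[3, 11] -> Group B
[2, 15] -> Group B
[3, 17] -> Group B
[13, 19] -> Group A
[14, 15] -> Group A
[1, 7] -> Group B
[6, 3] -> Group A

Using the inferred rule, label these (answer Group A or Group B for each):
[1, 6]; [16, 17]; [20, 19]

The simplest hypothesis consistent with all the labels is: first ≥ 6.
[1, 6]: first 1, fails the rule → Group B. [16, 17]: first 16, meets the rule → Group A. [20, 19]: first 20, meets the rule → Group A.

Group B, Group A, Group A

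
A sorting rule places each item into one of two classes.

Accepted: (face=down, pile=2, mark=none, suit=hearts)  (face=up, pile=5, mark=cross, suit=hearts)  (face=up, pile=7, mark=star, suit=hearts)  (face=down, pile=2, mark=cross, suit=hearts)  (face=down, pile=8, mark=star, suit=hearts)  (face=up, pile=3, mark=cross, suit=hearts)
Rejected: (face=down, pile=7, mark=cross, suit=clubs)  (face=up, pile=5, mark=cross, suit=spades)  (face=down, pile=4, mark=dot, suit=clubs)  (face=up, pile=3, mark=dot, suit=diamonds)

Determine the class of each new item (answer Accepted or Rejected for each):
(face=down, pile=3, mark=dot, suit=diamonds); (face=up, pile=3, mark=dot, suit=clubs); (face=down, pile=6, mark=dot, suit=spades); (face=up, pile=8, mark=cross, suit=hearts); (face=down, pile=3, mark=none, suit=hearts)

Checking candidate rules against both groups, what survives is: suit is hearts.
(face=down, pile=3, mark=dot, suit=diamonds): suit is diamonds — fails this test, so Rejected. (face=up, pile=3, mark=dot, suit=clubs): suit is clubs — fails this test, so Rejected. (face=down, pile=6, mark=dot, suit=spades): suit is spades — fails this test, so Rejected. (face=up, pile=8, mark=cross, suit=hearts): suit is hearts — checks out, so Accepted. (face=down, pile=3, mark=none, suit=hearts): suit is hearts — checks out, so Accepted.

Rejected, Rejected, Rejected, Accepted, Accepted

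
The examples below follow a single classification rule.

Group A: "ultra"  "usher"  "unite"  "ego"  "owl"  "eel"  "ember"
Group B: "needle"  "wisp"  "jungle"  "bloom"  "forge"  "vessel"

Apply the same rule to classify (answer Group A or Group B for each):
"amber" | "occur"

Group A, Group A

Looking at the examples, the only property every 'Group A' case has and every 'Group B' case lacks is: starts with a vowel.
"amber": starts with 'a', checks out → Group A.
"occur": starts with 'o', checks out → Group A.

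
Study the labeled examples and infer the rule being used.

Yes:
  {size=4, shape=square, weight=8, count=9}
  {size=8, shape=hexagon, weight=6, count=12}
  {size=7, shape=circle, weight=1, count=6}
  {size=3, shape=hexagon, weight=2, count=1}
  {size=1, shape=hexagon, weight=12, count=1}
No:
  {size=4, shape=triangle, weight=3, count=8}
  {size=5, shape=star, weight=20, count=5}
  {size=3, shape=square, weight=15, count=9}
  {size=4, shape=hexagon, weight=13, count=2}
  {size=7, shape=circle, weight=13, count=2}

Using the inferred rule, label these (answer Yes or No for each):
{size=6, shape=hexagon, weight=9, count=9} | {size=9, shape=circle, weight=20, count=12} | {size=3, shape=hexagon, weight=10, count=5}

Every 'Yes' example satisfies: count ≠ 8 AND weight ≤ 12. None of the 'No' examples do.

Yes, No, Yes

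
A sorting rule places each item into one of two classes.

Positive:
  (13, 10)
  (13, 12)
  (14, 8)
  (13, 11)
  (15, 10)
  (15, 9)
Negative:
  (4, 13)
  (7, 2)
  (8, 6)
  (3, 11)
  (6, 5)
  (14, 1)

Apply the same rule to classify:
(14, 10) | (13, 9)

The simplest hypothesis consistent with all the labels is: sum ≥ 22.
(14, 10): 14+10 = 24, matches → Positive. (13, 9): 13+9 = 22, matches → Positive.

Positive, Positive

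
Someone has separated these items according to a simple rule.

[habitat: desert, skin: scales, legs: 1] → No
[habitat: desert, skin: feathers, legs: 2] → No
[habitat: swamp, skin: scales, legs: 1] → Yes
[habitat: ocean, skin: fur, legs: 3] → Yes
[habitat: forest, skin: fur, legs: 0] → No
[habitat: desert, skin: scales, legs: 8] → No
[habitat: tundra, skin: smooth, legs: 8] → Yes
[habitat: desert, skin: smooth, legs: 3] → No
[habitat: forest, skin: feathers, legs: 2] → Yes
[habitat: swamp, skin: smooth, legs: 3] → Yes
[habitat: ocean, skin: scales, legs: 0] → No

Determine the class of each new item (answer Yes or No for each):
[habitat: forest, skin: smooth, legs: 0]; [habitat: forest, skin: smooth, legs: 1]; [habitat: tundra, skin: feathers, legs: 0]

No, Yes, No

Every 'Yes' example satisfies: habitat is not desert AND legs ≥ 1. None of the 'No' examples do.
[habitat: forest, skin: smooth, legs: 0] → habitat is forest, legs = 0 → No.
[habitat: forest, skin: smooth, legs: 1] → habitat is forest, legs = 1 → Yes.
[habitat: tundra, skin: feathers, legs: 0] → habitat is tundra, legs = 0 → No.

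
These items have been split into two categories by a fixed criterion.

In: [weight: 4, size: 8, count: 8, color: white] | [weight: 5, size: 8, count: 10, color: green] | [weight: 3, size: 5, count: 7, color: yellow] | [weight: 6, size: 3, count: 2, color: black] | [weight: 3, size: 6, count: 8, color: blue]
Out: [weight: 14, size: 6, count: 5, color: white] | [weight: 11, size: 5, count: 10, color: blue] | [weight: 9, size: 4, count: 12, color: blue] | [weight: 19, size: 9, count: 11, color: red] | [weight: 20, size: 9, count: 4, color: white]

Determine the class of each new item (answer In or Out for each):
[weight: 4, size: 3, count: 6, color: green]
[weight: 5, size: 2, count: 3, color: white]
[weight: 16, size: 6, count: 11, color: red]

One predicate separates the groups cleanly: weight ≤ 6.

In, In, Out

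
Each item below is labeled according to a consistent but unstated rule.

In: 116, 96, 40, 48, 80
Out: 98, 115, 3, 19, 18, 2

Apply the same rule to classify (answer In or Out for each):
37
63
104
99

Out, Out, In, Out

Looking at the examples, the only property every 'In' case has and every 'Out' case lacks is: multiple of 4.
37 → 37 = 4·9 + 1 → Out.
63 → 63 = 4·15 + 3 → Out.
104 → 104 = 4·26 → In.
99 → 99 = 4·24 + 3 → Out.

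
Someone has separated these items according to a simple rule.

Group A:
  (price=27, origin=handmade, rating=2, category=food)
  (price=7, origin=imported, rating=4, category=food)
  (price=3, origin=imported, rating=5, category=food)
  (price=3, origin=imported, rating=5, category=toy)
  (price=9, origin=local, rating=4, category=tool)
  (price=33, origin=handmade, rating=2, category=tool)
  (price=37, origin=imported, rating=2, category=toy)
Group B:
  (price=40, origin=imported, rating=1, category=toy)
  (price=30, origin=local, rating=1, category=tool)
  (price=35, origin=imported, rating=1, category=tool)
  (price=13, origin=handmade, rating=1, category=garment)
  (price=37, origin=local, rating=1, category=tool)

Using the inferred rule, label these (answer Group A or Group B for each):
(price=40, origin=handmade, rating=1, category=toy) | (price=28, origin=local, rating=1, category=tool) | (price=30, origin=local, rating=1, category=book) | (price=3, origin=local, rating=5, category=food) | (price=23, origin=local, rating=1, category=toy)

Group B, Group B, Group B, Group A, Group B

The distinguishing property — rating ≥ 2 — holds for all the 'Group A' cases and none of the 'Group B' cases.
(price=40, origin=handmade, rating=1, category=toy) — rating = 1, hence Group B. (price=28, origin=local, rating=1, category=tool) — rating = 1, hence Group B. (price=30, origin=local, rating=1, category=book) — rating = 1, hence Group B. (price=3, origin=local, rating=5, category=food) — rating = 5, hence Group A. (price=23, origin=local, rating=1, category=toy) — rating = 1, hence Group B.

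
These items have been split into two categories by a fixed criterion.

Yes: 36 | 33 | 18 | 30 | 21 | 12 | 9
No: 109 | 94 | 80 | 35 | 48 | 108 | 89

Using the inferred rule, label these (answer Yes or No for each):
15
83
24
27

Yes, No, Yes, Yes

The classifier is using: multiple of 3 AND at most 36.
15: 15 = 3·5, 15 ≤ 36, qualifies → Yes.
83: 83 = 3·27 + 2, 83 > 36, does not satisfy this → No.
24: 24 = 3·8, 24 ≤ 36, qualifies → Yes.
27: 27 = 3·9, 27 ≤ 36, qualifies → Yes.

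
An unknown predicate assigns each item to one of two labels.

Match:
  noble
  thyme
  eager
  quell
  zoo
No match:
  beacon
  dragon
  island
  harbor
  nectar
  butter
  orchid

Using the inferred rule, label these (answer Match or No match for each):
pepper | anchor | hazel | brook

One predicate separates the groups cleanly: odd length.
pepper: length 6, doesn't match → No match.
anchor: length 6, doesn't match → No match.
hazel: length 5, satisfies this → Match.
brook: length 5, satisfies this → Match.

No match, No match, Match, Match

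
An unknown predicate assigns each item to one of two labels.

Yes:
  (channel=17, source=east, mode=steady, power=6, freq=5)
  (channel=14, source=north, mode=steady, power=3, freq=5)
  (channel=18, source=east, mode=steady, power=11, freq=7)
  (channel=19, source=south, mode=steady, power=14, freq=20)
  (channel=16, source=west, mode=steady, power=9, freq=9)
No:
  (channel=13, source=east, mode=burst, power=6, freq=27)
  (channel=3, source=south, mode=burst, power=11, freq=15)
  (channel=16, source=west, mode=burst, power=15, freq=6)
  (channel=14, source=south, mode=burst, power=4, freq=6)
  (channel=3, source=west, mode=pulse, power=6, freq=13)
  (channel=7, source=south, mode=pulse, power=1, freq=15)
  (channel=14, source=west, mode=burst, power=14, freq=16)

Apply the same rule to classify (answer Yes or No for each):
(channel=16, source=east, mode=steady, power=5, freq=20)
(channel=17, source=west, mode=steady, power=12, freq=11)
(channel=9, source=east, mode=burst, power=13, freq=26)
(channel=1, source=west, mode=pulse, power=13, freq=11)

Yes, Yes, No, No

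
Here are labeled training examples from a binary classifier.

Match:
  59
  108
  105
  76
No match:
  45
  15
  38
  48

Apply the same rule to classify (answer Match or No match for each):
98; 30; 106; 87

Match, No match, Match, Match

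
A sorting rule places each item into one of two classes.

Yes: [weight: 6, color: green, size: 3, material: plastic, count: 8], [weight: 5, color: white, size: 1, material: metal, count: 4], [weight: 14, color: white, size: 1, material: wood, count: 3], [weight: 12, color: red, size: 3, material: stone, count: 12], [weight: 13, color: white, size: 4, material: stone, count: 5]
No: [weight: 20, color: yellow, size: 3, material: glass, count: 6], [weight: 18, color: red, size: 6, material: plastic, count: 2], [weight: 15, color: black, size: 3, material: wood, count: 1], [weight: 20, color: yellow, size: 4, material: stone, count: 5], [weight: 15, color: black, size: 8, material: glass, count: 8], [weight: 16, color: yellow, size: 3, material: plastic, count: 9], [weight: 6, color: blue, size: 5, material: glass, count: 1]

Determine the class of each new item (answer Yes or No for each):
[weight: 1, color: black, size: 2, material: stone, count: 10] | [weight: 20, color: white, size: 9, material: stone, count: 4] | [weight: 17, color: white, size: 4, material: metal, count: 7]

All 'Yes' examples share one property — weight ≤ 14 AND size ≤ 4 — and every 'No' example lacks it.
[weight: 1, color: black, size: 2, material: stone, count: 10]: weight = 1, size = 2 — checks out, so Yes.
[weight: 20, color: white, size: 9, material: stone, count: 4]: weight = 20, size = 9 — does not fit, so No.
[weight: 17, color: white, size: 4, material: metal, count: 7]: weight = 17, size = 4 — does not fit, so No.

Yes, No, No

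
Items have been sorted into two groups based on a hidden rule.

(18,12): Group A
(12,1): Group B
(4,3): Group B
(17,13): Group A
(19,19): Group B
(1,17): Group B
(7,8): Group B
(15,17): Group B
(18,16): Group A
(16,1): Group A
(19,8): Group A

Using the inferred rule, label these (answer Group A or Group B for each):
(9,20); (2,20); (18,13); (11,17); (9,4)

The pattern is that an item is 'Group A' exactly when: first > second AND sum ≥ 15.
(9,20) → 9 < 20, 9+20 = 29 → Group B. (2,20) → 2 < 20, 2+20 = 22 → Group B. (18,13) → 18 > 13, 18+13 = 31 → Group A. (11,17) → 11 < 17, 11+17 = 28 → Group B. (9,4) → 9 > 4, 9+4 = 13 → Group B.

Group B, Group B, Group A, Group B, Group B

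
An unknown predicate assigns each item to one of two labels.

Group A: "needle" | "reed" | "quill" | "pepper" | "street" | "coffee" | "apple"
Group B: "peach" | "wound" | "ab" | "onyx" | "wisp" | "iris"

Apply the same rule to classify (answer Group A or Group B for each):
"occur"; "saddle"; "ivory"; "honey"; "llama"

All 'Group A' examples share one property — has a double letter — and every 'Group B' example lacks it.
"occur" — 'cc' doubled, hence Group A.
"saddle" — 'dd' doubled, hence Group A.
"ivory" — no doubled letter, hence Group B.
"honey" — no doubled letter, hence Group B.
"llama" — 'll' doubled, hence Group A.

Group A, Group A, Group B, Group B, Group A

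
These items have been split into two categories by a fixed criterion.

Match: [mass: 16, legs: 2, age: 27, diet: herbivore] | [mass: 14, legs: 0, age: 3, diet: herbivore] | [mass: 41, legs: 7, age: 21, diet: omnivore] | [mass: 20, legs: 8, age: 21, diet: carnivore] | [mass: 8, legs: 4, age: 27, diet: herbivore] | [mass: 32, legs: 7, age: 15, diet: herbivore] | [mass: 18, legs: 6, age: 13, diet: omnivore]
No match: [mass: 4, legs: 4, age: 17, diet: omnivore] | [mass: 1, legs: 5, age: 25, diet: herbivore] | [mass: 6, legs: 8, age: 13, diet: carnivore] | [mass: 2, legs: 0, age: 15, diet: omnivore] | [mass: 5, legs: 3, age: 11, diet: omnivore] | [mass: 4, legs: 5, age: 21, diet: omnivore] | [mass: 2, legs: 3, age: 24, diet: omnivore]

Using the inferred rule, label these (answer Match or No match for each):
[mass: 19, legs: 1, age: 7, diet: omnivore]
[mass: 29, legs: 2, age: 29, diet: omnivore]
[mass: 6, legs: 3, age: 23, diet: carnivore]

Rule: mass ≥ 8. This holds for each 'Match' example and fails for each 'No match' one.
[mass: 19, legs: 1, age: 7, diet: omnivore] → mass = 19 → Match. [mass: 29, legs: 2, age: 29, diet: omnivore] → mass = 29 → Match. [mass: 6, legs: 3, age: 23, diet: carnivore] → mass = 6 → No match.

Match, Match, No match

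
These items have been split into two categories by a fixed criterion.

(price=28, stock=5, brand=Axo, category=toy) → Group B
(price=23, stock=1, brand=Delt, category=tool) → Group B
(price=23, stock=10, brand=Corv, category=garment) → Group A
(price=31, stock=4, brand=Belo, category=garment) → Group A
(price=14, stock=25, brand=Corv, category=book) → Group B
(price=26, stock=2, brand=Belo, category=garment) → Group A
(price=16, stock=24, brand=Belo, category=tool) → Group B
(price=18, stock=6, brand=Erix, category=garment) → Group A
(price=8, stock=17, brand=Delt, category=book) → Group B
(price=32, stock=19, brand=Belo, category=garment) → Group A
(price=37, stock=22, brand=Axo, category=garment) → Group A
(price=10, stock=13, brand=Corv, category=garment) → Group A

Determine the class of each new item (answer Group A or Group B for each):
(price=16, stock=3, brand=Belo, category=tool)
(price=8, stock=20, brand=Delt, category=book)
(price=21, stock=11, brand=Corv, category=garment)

Checking candidate rules against both groups, what survives is: category is garment.
(price=16, stock=3, brand=Belo, category=tool): Group B (category is tool). (price=8, stock=20, brand=Delt, category=book): Group B (category is book). (price=21, stock=11, brand=Corv, category=garment): Group A (category is garment).

Group B, Group B, Group A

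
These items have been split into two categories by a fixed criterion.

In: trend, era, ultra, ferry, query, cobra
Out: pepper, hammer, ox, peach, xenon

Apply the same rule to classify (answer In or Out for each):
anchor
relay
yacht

Out, In, Out

The classifier is using: odd length AND contains 'r'.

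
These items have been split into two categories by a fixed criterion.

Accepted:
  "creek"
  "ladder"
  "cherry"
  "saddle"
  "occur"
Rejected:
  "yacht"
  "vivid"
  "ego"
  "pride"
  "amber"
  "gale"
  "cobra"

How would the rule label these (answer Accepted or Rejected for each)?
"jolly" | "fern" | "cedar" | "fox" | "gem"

Accepted, Rejected, Rejected, Rejected, Rejected

A rule that fits every label: has a double letter — true of each 'Accepted' example, false of each 'Rejected' one.
"jolly": 'll' doubled, matches → Accepted.
"fern": no doubled letter, fails this test → Rejected.
"cedar": no doubled letter, fails this test → Rejected.
"fox": no doubled letter, fails this test → Rejected.
"gem": no doubled letter, fails this test → Rejected.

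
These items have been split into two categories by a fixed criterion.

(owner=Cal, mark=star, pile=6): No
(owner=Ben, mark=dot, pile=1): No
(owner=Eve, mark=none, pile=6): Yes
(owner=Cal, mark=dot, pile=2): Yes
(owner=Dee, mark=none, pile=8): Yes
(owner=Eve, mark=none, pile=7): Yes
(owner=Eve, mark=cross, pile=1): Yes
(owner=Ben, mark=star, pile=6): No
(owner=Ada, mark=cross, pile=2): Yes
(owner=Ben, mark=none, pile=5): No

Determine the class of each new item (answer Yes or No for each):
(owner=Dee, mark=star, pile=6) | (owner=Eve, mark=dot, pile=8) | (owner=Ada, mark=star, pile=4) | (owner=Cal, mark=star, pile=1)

One predicate separates the groups cleanly: owner is not Ben AND mark is not star.
(owner=Dee, mark=star, pile=6) — owner is Dee, mark is star, hence No. (owner=Eve, mark=dot, pile=8) — owner is Eve, mark is dot, hence Yes. (owner=Ada, mark=star, pile=4) — owner is Ada, mark is star, hence No. (owner=Cal, mark=star, pile=1) — owner is Cal, mark is star, hence No.

No, Yes, No, No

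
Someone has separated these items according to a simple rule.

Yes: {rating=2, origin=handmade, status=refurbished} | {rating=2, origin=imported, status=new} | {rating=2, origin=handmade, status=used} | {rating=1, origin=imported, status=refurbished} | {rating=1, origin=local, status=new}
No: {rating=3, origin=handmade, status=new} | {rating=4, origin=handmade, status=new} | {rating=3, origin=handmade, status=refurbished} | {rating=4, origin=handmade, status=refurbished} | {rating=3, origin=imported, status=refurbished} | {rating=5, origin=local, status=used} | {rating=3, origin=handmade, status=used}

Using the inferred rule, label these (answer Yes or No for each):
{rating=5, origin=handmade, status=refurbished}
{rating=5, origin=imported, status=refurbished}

A rule that fits every label: rating ≤ 2 — true of each 'Yes' example, false of each 'No' one.
{rating=5, origin=handmade, status=refurbished} — rating = 5, hence No. {rating=5, origin=imported, status=refurbished} — rating = 5, hence No.

No, No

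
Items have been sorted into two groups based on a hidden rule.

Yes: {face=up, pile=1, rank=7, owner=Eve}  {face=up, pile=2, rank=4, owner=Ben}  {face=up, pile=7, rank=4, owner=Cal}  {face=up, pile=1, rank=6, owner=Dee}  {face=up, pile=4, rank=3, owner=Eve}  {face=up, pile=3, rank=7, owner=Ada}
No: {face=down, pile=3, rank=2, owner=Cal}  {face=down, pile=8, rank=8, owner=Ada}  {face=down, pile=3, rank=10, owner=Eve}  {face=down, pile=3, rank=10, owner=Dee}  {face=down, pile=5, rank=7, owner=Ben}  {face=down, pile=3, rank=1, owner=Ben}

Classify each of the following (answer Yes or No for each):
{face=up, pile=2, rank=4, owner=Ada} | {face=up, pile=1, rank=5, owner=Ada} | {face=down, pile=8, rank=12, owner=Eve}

A rule that fits every label: face is up — true of each 'Yes' example, false of each 'No' one.
Yes: {face=up, pile=2, rank=4, owner=Ada}, since face is up.
Yes: {face=up, pile=1, rank=5, owner=Ada}, since face is up.
No: {face=down, pile=8, rank=12, owner=Eve}, since face is down.

Yes, Yes, No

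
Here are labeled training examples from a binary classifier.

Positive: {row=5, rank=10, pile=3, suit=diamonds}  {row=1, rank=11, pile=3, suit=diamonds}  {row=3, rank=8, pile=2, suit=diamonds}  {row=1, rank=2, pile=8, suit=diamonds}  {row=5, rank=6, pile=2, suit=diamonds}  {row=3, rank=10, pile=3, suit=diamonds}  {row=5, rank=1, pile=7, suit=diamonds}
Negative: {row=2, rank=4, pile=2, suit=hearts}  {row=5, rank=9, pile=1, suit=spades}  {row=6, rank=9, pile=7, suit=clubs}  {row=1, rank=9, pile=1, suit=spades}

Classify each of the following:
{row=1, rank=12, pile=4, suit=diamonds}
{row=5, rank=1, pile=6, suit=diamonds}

All 'Positive' examples share one property — suit is diamonds — and every 'Negative' example lacks it.

Positive, Positive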